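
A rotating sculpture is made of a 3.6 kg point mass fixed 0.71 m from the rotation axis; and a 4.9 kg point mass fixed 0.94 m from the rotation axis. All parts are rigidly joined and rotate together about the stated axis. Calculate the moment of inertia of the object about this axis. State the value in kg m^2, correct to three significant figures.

Point mass: I_cm = 0; centre at d = 0.71 m, so I = I_cm + Md² gives I = 0 + (3.6)(0.71)² = 1.8148 kg m^2.
Point mass: I_cm = 0; centre at d = 0.94 m, so I = I_cm + Md² gives I = 0 + (4.9)(0.94)² = 4.3296 kg m^2.
Total I = 1.8148 + 4.3296 = 6.1444 kg m^2.

6.14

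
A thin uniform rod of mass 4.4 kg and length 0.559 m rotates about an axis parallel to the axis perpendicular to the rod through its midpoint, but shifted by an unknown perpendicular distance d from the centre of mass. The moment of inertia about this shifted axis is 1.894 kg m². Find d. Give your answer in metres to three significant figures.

0.636

About the centre-of-mass axis, I_cm = (1/12)ML² = (1/12)(4.4)(0.559)² = 0.11458 kg m².
Parallel axis theorem: I = I_cm + Md², so Md² = 1.894 − 0.11458 = 1.7794 kg m².
d = √(1.7794 / 4.4) = 0.63594 m.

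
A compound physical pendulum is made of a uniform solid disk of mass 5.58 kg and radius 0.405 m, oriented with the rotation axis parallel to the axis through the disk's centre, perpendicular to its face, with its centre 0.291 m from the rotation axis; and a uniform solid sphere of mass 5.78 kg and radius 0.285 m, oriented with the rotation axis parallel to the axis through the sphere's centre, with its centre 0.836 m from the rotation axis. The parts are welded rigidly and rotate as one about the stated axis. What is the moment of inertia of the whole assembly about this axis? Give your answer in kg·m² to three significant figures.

Solid disk: I_cm = (1/2)MR² = (1/2)(5.58)(0.405)² = 0.45763 kg·m²; centre at d = 0.291 m, so I = I_cm + Md² gives I = 0.45763 + (5.58)(0.291)² = 0.93015 kg·m².
Solid sphere: I_cm = (2/5)MR² = (2/5)(5.78)(0.285)² = 0.18779 kg·m²; centre at d = 0.836 m, so I = I_cm + Md² gives I = 0.18779 + (5.78)(0.836)² = 4.2274 kg·m².
Total I = 0.93015 + 4.2274 = 5.1576 kg·m².

5.16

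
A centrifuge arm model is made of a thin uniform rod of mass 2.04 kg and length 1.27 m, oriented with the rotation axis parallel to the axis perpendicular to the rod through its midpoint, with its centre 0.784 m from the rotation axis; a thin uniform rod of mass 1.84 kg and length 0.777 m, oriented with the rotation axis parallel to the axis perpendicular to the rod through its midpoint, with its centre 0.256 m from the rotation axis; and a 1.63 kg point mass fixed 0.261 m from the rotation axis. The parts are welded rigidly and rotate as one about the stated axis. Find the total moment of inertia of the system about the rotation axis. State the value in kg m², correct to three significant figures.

1.85

Thin rod: I_cm = (1/12)ML² = (1/12)(2.04)(1.27)² = 0.27419 kg m²; centre at d = 0.784 m, so I = I_cm + Md² gives I = 0.27419 + (2.04)(0.784)² = 1.5281 kg m².
Thin rod: I_cm = (1/12)ML² = (1/12)(1.84)(0.777)² = 0.092572 kg m²; centre at d = 0.256 m, so I = I_cm + Md² gives I = 0.092572 + (1.84)(0.256)² = 0.21316 kg m².
Point mass: I_cm = 0; centre at d = 0.261 m, so I = I_cm + Md² gives I = 0 + (1.63)(0.261)² = 0.11104 kg m².
Total I = 1.5281 + 0.21316 + 0.11104 = 1.8523 kg m².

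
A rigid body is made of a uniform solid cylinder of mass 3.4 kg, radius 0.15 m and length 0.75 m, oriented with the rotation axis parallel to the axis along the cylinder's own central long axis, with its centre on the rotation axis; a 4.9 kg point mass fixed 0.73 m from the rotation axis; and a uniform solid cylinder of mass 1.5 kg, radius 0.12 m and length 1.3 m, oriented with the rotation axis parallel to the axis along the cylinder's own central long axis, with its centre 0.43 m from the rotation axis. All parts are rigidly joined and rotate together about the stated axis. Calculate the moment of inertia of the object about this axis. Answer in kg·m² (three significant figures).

Solid cylinder: I_cm = (1/2)MR² = (1/2)(3.4)(0.15)² = 0.03825 kg·m²; axis through the centre, so I = 0.03825 kg·m².
Point mass: I_cm = 0; centre at d = 0.73 m, so the parallel axis theorem gives I = 0 + (4.9)(0.73)² = 2.6112 kg·m².
Solid cylinder: I_cm = (1/2)MR² = (1/2)(1.5)(0.12)² = 0.0108 kg·m²; centre at d = 0.43 m, so the parallel axis theorem gives I = 0.0108 + (1.5)(0.43)² = 0.28815 kg·m².
Total I = 0.03825 + 2.6112 + 0.28815 = 2.9376 kg·m².

2.94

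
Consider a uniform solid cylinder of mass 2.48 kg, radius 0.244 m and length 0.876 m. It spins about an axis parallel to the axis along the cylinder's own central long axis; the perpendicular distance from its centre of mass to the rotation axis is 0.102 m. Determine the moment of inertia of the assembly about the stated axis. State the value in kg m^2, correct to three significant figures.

0.0996

I_cm = (1/2)MR² = (1/2)(2.48)(0.244)² = 0.073825 kg m^2; centre at d = 0.102 m, so I = I_cm + Md² gives I = 0.073825 + (2.48)(0.102)² = 0.099627 kg m^2.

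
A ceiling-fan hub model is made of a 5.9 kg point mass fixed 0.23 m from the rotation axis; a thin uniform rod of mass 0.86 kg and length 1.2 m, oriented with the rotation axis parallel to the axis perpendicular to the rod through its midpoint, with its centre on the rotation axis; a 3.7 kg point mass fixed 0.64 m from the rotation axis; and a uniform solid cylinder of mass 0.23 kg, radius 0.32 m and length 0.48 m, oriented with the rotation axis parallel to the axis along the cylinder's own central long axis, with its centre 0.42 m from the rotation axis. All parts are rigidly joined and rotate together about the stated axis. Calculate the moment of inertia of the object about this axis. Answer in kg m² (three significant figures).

Point mass: I_cm = 0; centre at d = 0.23 m, so I = I_cm + Md² gives I = 0 + (5.9)(0.23)² = 0.31211 kg m².
Thin rod: I_cm = (1/12)ML² = (1/12)(0.86)(1.2)² = 0.1032 kg m²; axis through the centre, so I = 0.1032 kg m².
Point mass: I_cm = 0; centre at d = 0.64 m, so I = I_cm + Md² gives I = 0 + (3.7)(0.64)² = 1.5155 kg m².
Solid cylinder: I_cm = (1/2)MR² = (1/2)(0.23)(0.32)² = 0.011776 kg m²; centre at d = 0.42 m, so I = I_cm + Md² gives I = 0.011776 + (0.23)(0.42)² = 0.052348 kg m².
Total I = 0.31211 + 0.1032 + 1.5155 + 0.052348 = 1.9832 kg m².

1.98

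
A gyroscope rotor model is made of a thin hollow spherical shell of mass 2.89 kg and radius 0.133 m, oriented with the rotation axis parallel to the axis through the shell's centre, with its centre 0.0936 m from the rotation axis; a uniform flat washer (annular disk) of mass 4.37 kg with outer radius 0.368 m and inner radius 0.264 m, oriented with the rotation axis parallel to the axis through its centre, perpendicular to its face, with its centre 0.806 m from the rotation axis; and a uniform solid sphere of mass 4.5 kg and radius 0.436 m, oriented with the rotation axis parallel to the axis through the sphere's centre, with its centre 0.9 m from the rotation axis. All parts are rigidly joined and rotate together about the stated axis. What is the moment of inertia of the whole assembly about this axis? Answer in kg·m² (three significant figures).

Spherical shell: I_cm = (2/3)MR² = (2/3)(2.89)(0.133)² = 0.034081 kg·m²; centre at d = 0.0936 m, so I = I_cm + Md² gives I = 0.034081 + (2.89)(0.0936)² = 0.0594 kg·m².
Annular disk: I_cm = (1/2)M(R²+r²) = (1/2)(4.37)[(0.368)² + (0.264)²] = 0.44819 kg·m²; centre at d = 0.806 m, so I = I_cm + Md² gives I = 0.44819 + (4.37)(0.806)² = 3.2871 kg·m².
Solid sphere: I_cm = (2/5)MR² = (2/5)(4.5)(0.436)² = 0.34217 kg·m²; centre at d = 0.9 m, so I = I_cm + Md² gives I = 0.34217 + (4.5)(0.9)² = 3.9872 kg·m².
Total I = 0.0594 + 3.2871 + 3.9872 = 7.3337 kg·m².

7.33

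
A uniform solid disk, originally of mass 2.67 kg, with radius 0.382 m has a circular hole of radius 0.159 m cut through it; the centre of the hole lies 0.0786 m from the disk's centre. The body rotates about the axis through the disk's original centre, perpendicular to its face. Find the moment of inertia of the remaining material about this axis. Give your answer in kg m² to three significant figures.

0.186

Unpierced body about its centre: I₀ = (1/2)MR² = (1/2)(2.67)(0.382)² = 0.19481 kg m².
The removed disk has mass m = M·(r/R)² = (2.67)(0.159/0.382)² = 0.46257 kg (same uniform areal density).
Its moment of inertia about the rotation axis (parallel-axis theorem): I_hole = (1/2)mr² + md² = (1/2)(0.46257)(0.159)² + (0.46257)(0.0786)² = 0.0087049 kg m².
Treating the hole as negative mass, I = I₀ − I_hole = 0.19481 − 0.0087049 = 0.1861 kg m².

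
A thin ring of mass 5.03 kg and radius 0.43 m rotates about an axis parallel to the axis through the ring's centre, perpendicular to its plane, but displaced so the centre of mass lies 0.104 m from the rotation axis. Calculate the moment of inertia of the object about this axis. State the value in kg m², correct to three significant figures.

I_cm = MR² = (5.03)(0.43)² = 0.93005 kg m²; centre at d = 0.104 m, so I = I_cm + Md² gives I = 0.93005 + (5.03)(0.104)² = 0.98445 kg m².

0.984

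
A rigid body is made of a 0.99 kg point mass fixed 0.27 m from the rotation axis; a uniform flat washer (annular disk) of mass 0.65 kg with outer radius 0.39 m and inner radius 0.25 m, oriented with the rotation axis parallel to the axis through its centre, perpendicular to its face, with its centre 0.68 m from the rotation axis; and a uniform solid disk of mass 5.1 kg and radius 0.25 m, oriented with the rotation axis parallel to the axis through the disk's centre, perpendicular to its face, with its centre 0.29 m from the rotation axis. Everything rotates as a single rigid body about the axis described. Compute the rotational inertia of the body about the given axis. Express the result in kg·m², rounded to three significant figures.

Point mass: I_cm = 0; centre at d = 0.27 m, so the parallel axis theorem gives I = 0 + (0.99)(0.27)² = 0.072171 kg·m².
Annular disk: I_cm = (1/2)M(R²+r²) = (1/2)(0.65)[(0.39)² + (0.25)²] = 0.069745 kg·m²; centre at d = 0.68 m, so the parallel axis theorem gives I = 0.069745 + (0.65)(0.68)² = 0.37031 kg·m².
Solid disk: I_cm = (1/2)MR² = (1/2)(5.1)(0.25)² = 0.15937 kg·m²; centre at d = 0.29 m, so the parallel axis theorem gives I = 0.15937 + (5.1)(0.29)² = 0.58828 kg·m².
Total I = 0.072171 + 0.37031 + 0.58828 = 1.0308 kg·m².

1.03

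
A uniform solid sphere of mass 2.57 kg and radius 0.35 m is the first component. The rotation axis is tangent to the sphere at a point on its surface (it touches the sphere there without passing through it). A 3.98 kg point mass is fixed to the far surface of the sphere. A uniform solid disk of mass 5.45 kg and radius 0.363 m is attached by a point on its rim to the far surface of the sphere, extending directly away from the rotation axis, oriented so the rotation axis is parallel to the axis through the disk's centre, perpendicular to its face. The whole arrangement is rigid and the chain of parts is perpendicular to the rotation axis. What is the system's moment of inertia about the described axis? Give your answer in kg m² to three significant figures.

Solid sphere: I_cm = (2/5)MR² = (2/5)(2.57)(0.35)² = 0.12593 kg m²; centre at d = 0.35 m, so I = I_cm + Md² gives I = 0.12593 + (2.57)(0.35)² = 0.44075 kg m².
Point mass: I_cm = 0; centre at d = 0.35 + 0.35 = 0.7 m, so I = I_cm + Md² gives I = 0 + (3.98)(0.7)² = 1.9502 kg m².
Solid disk: I_cm = (1/2)MR² = (1/2)(5.45)(0.363)² = 0.35907 kg m²; centre at d = 0.35 + 0.35 + 0.363 = 1.063 m, so I = I_cm + Md² gives I = 0.35907 + (5.45)(1.063)² = 6.5174 kg m².
Total I = 0.44075 + 1.9502 + 6.5174 = 8.9084 kg m².

8.91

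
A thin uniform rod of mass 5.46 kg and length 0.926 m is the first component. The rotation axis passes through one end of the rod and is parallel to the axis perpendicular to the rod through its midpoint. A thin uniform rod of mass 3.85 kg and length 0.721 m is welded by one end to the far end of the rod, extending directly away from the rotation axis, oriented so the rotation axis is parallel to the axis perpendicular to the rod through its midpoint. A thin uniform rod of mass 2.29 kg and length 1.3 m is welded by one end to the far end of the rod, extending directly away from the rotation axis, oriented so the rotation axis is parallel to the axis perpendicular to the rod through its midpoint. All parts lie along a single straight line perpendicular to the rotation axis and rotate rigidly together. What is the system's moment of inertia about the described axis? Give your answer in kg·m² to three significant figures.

20.5

Thin rod: I_cm = (1/12)ML² = (1/12)(5.46)(0.926)² = 0.39015 kg·m²; centre at d = 0.463 m, so I = I_cm + Md² gives I = 0.39015 + (5.46)(0.463)² = 1.5606 kg·m².
Thin rod: I_cm = (1/12)ML² = (1/12)(3.85)(0.721)² = 0.16678 kg·m²; centre at d = 0.463 + 0.463 + 0.3605 = 1.2865 m, so I = I_cm + Md² gives I = 0.16678 + (3.85)(1.2865)² = 6.5388 kg·m².
Thin rod: I_cm = (1/12)ML² = (1/12)(2.29)(1.3)² = 0.32251 kg·m²; centre at d = 0.463 + 0.463 + 0.3605 + 0.3605 + 0.65 = 2.297 m, so I = I_cm + Md² gives I = 0.32251 + (2.29)(2.297)² = 12.405 kg·m².
Total I = 1.5606 + 6.5388 + 12.405 = 20.504 kg·m².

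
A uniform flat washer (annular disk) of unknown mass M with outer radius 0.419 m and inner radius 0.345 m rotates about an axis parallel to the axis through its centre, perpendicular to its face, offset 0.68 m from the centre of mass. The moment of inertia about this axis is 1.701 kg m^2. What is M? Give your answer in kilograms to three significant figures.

I = I_cm + Md² = (1/2)M(R²+r²) + Md² = M·[0.5·[(0.419)² + (0.345)²] + (0.68)²] = M·0.60969.
So M = 1.701 / 0.60969 = 2.7899 kg.

2.79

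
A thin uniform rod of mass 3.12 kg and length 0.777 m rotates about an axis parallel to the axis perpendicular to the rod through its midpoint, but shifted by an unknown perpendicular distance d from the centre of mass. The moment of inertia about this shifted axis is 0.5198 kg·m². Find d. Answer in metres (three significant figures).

About the centre-of-mass axis, I_cm = (1/12)ML² = (1/12)(3.12)(0.777)² = 0.15697 kg·m².
Parallel axis theorem: I = I_cm + Md², so Md² = 0.5198 − 0.15697 = 0.36283 kg·m².
d = √(0.36283 / 3.12) = 0.34102 m.

0.341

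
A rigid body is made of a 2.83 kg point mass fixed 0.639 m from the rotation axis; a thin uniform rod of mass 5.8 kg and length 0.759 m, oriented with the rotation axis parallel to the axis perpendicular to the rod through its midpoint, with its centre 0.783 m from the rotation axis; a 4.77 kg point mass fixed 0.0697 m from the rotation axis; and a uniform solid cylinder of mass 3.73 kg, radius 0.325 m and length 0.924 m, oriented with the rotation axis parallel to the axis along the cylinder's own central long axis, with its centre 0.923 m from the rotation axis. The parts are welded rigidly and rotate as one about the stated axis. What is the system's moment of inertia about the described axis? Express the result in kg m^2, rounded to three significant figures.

8.39

Point mass: I_cm = 0; centre at d = 0.639 m, so the parallel axis theorem gives I = 0 + (2.83)(0.639)² = 1.1555 kg m^2.
Thin rod: I_cm = (1/12)ML² = (1/12)(5.8)(0.759)² = 0.27844 kg m^2; centre at d = 0.783 m, so the parallel axis theorem gives I = 0.27844 + (5.8)(0.783)² = 3.8344 kg m^2.
Point mass: I_cm = 0; centre at d = 0.0697 m, so the parallel axis theorem gives I = 0 + (4.77)(0.0697)² = 0.023173 kg m^2.
Solid cylinder: I_cm = (1/2)MR² = (1/2)(3.73)(0.325)² = 0.19699 kg m^2; centre at d = 0.923 m, so the parallel axis theorem gives I = 0.19699 + (3.73)(0.923)² = 3.3747 kg m^2.
Total I = 1.1555 + 3.8344 + 0.023173 + 3.3747 = 8.3878 kg m^2.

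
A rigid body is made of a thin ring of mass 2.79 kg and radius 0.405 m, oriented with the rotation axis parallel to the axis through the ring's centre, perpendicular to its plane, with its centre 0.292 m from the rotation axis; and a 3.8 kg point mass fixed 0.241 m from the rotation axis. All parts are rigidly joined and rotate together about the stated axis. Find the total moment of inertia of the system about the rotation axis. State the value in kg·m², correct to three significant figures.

Thin ring: I_cm = MR² = (2.79)(0.405)² = 0.45763 kg·m²; centre at d = 0.292 m, so the parallel axis theorem gives I = 0.45763 + (2.79)(0.292)² = 0.69552 kg·m².
Point mass: I_cm = 0; centre at d = 0.241 m, so the parallel axis theorem gives I = 0 + (3.8)(0.241)² = 0.22071 kg·m².
Total I = 0.69552 + 0.22071 = 0.91622 kg·m².

0.916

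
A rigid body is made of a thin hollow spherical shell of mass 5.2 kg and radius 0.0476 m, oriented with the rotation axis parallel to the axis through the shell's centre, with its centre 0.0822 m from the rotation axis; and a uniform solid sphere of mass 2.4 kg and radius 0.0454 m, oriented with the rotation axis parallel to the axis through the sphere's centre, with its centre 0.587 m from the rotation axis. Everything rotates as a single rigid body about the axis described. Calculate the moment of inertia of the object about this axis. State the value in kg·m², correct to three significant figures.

0.872

Spherical shell: I_cm = (2/3)MR² = (2/3)(5.2)(0.0476)² = 0.0078546 kg·m²; centre at d = 0.0822 m, so the parallel axis theorem gives I = 0.0078546 + (5.2)(0.0822)² = 0.04299 kg·m².
Solid sphere: I_cm = (2/5)MR² = (2/5)(2.4)(0.0454)² = 0.0019787 kg·m²; centre at d = 0.587 m, so the parallel axis theorem gives I = 0.0019787 + (2.4)(0.587)² = 0.82894 kg·m².
Total I = 0.04299 + 0.82894 = 0.87193 kg·m².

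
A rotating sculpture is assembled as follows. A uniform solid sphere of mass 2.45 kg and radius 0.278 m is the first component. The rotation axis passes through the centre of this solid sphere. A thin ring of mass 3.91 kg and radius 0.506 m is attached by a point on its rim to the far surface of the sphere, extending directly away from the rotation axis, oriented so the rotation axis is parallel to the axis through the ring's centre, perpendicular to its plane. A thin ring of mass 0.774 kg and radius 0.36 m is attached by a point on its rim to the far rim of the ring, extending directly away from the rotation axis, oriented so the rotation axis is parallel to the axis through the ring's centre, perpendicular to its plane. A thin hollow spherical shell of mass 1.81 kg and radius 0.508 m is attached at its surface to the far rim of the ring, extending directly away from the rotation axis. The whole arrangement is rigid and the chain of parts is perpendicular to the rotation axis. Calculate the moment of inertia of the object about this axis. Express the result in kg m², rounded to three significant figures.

17.5

Solid sphere: I_cm = (2/5)MR² = (2/5)(2.45)(0.278)² = 0.075738 kg m²; axis through the centre, so I = 0.075738 kg m².
Thin ring: I_cm = MR² = (3.91)(0.506)² = 1.0011 kg m²; centre at d = 0.278 + 0.506 = 0.784 m, so I = I_cm + Md² gives I = 1.0011 + (3.91)(0.784)² = 3.4044 kg m².
Thin ring: I_cm = MR² = (0.774)(0.36)² = 0.10031 kg m²; centre at d = 0.278 + 0.506 + 0.506 + 0.36 = 1.65 m, so I = I_cm + Md² gives I = 0.10031 + (0.774)(1.65)² = 2.2075 kg m².
Spherical shell: I_cm = (2/3)MR² = (2/3)(1.81)(0.508)² = 0.3114 kg m²; centre at d = 0.278 + 0.506 + 0.506 + 0.36 + 0.36 + 0.508 = 2.518 m, so I = I_cm + Md² gives I = 0.3114 + (1.81)(2.518)² = 11.787 kg m².
Total I = 0.075738 + 3.4044 + 2.2075 + 11.787 = 17.475 kg m².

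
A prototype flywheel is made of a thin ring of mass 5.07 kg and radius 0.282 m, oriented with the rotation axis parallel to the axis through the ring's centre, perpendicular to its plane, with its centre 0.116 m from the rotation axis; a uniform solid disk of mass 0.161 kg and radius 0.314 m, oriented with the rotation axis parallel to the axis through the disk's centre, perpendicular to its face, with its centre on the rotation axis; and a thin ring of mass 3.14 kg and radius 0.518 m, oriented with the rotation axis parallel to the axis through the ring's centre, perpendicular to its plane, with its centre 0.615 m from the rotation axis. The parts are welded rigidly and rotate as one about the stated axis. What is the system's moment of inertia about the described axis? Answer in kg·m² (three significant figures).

Thin ring: I_cm = MR² = (5.07)(0.282)² = 0.40319 kg·m²; centre at d = 0.116 m, so I = I_cm + Md² gives I = 0.40319 + (5.07)(0.116)² = 0.47141 kg·m².
Solid disk: I_cm = (1/2)MR² = (1/2)(0.161)(0.314)² = 0.007937 kg·m²; axis through the centre, so I = 0.007937 kg·m².
Thin ring: I_cm = MR² = (3.14)(0.518)² = 0.84254 kg·m²; centre at d = 0.615 m, so I = I_cm + Md² gives I = 0.84254 + (3.14)(0.615)² = 2.0302 kg·m².
Total I = 0.47141 + 0.007937 + 2.0302 = 2.5095 kg·m².

2.51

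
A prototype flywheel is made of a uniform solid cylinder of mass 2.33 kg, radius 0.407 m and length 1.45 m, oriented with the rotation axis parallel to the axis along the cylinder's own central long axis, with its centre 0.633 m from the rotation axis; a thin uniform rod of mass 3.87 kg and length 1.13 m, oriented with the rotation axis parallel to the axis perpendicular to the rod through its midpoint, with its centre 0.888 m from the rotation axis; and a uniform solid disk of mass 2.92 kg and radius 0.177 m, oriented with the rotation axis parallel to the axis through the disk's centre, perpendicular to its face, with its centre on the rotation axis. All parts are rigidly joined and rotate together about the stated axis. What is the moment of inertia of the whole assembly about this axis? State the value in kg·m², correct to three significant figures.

Solid cylinder: I_cm = (1/2)MR² = (1/2)(2.33)(0.407)² = 0.19298 kg·m²; centre at d = 0.633 m, so I = I_cm + Md² gives I = 0.19298 + (2.33)(0.633)² = 1.1266 kg·m².
Thin rod: I_cm = (1/12)ML² = (1/12)(3.87)(1.13)² = 0.4118 kg·m²; centre at d = 0.888 m, so I = I_cm + Md² gives I = 0.4118 + (3.87)(0.888)² = 3.4635 kg·m².
Solid disk: I_cm = (1/2)MR² = (1/2)(2.92)(0.177)² = 0.04574 kg·m²; axis through the centre, so I = 0.04574 kg·m².
Total I = 1.1266 + 3.4635 + 0.04574 = 4.6358 kg·m².

4.64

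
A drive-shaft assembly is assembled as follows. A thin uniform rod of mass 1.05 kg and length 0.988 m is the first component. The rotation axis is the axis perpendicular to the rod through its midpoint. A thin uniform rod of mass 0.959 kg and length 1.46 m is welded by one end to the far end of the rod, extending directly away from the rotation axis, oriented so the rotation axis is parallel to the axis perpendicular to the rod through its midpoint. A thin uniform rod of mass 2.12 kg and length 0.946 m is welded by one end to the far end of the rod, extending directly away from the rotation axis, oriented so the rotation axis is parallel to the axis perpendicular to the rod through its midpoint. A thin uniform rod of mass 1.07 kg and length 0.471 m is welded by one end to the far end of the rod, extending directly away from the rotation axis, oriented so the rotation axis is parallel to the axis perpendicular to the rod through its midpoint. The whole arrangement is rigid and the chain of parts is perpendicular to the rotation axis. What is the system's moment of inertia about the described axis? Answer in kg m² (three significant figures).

24.9

Thin rod: I_cm = (1/12)ML² = (1/12)(1.05)(0.988)² = 0.085413 kg m²; axis through the centre, so I = 0.085413 kg m².
Thin rod: I_cm = (1/12)ML² = (1/12)(0.959)(1.46)² = 0.17035 kg m²; centre at d = 0.494 + 0.73 = 1.224 m, so the parallel axis theorem gives I = 0.17035 + (0.959)(1.224)² = 1.6071 kg m².
Thin rod: I_cm = (1/12)ML² = (1/12)(2.12)(0.946)² = 0.1581 kg m²; centre at d = 0.494 + 0.73 + 0.73 + 0.473 = 2.427 m, so the parallel axis theorem gives I = 0.1581 + (2.12)(2.427)² = 12.646 kg m².
Thin rod: I_cm = (1/12)ML² = (1/12)(1.07)(0.471)² = 0.019781 kg m²; centre at d = 0.494 + 0.73 + 0.73 + 0.473 + 0.473 + 0.2355 = 3.1355 m, so the parallel axis theorem gives I = 0.019781 + (1.07)(3.1355)² = 10.539 kg m².
Total I = 0.085413 + 1.6071 + 12.646 + 10.539 = 24.877 kg m².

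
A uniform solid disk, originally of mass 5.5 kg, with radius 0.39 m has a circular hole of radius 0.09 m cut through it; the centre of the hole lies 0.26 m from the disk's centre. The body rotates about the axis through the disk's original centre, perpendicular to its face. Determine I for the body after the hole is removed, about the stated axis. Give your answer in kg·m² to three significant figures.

Unpierced body about its centre: I₀ = (1/2)MR² = (1/2)(5.5)(0.39)² = 0.41828 kg·m².
The removed disk has mass m = M·(r/R)² = (5.5)(0.09/0.39)² = 0.2929 kg (same uniform areal density).
Its moment of inertia about the rotation axis (parallel-axis theorem): I_hole = (1/2)mr² + md² = (1/2)(0.2929)(0.09)² + (0.2929)(0.26)² = 0.020986 kg·m².
Treating the hole as negative mass, I = I₀ − I_hole = 0.41828 − 0.020986 = 0.39729 kg·m².

0.397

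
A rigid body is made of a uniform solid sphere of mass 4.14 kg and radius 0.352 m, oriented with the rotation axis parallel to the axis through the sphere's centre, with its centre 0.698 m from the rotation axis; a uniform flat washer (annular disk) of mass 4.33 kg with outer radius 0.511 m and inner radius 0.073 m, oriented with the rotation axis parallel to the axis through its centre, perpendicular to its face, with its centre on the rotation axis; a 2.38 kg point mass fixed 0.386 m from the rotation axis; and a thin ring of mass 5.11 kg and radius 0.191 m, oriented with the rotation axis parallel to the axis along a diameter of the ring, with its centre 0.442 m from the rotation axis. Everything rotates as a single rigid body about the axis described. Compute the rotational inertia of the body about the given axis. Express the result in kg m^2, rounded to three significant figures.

Solid sphere: I_cm = (2/5)MR² = (2/5)(4.14)(0.352)² = 0.20519 kg m^2; centre at d = 0.698 m, so the parallel axis theorem gives I = 0.20519 + (4.14)(0.698)² = 2.2222 kg m^2.
Annular disk: I_cm = (1/2)M(R²+r²) = (1/2)(4.33)[(0.511)² + (0.073)²] = 0.57686 kg m^2; axis through the centre, so I = 0.57686 kg m^2.
Point mass: I_cm = 0; centre at d = 0.386 m, so the parallel axis theorem gives I = 0 + (2.38)(0.386)² = 0.35461 kg m^2.
Thin ring: I_cm = (1/2)MR² = (1/2)(5.11)(0.191)² = 0.093209 kg m^2; centre at d = 0.442 m, so the parallel axis theorem gives I = 0.093209 + (5.11)(0.442)² = 1.0915 kg m^2.
Total I = 2.2222 + 0.57686 + 0.35461 + 1.0915 = 4.2452 kg m^2.

4.25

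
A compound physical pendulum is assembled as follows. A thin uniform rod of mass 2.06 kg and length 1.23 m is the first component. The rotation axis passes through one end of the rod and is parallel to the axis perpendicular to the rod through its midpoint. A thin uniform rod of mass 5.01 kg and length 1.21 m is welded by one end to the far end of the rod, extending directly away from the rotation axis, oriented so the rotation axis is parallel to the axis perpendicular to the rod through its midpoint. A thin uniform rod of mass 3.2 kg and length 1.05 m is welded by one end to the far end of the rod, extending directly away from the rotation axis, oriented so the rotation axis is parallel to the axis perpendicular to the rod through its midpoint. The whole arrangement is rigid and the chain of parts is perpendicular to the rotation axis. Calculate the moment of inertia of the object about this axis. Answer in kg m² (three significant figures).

Thin rod: I_cm = (1/12)ML² = (1/12)(2.06)(1.23)² = 0.25971 kg m²; centre at d = 0.615 m, so the parallel axis theorem gives I = 0.25971 + (2.06)(0.615)² = 1.0389 kg m².
Thin rod: I_cm = (1/12)ML² = (1/12)(5.01)(1.21)² = 0.61126 kg m²; centre at d = 0.615 + 0.615 + 0.605 = 1.835 m, so the parallel axis theorem gives I = 0.61126 + (5.01)(1.835)² = 17.481 kg m².
Thin rod: I_cm = (1/12)ML² = (1/12)(3.2)(1.05)² = 0.294 kg m²; centre at d = 0.615 + 0.615 + 0.605 + 0.605 + 0.525 = 2.965 m, so the parallel axis theorem gives I = 0.294 + (3.2)(2.965)² = 28.426 kg m².
Total I = 1.0389 + 17.481 + 28.426 = 46.946 kg m².

46.9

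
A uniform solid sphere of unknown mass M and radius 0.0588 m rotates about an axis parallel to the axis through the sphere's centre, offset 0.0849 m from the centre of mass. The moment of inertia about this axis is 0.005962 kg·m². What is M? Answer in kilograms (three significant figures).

I = I_cm + Md² = (2/5)MR² + Md² = M·[0.4·(0.0588)² + (0.0849)²] = M·0.008591.
So M = 0.005962 / 0.008591 = 0.69398 kg.

0.694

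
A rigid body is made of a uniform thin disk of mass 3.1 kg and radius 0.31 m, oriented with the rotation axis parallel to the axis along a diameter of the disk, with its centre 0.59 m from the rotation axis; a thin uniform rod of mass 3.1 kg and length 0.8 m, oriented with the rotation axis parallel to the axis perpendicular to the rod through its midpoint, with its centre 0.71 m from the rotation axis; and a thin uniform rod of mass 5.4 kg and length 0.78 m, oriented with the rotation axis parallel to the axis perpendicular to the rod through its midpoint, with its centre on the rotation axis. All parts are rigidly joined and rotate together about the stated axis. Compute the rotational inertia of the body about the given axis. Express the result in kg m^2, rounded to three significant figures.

3.16

Thin disk: I_cm = (1/4)MR² = (1/4)(3.1)(0.31)² = 0.074478 kg m^2; centre at d = 0.59 m, so the parallel axis theorem gives I = 0.074478 + (3.1)(0.59)² = 1.1536 kg m^2.
Thin rod: I_cm = (1/12)ML² = (1/12)(3.1)(0.8)² = 0.16533 kg m^2; centre at d = 0.71 m, so the parallel axis theorem gives I = 0.16533 + (3.1)(0.71)² = 1.728 kg m^2.
Thin rod: I_cm = (1/12)ML² = (1/12)(5.4)(0.78)² = 0.27378 kg m^2; axis through the centre, so I = 0.27378 kg m^2.
Total I = 1.1536 + 1.728 + 0.27378 = 3.1554 kg m^2.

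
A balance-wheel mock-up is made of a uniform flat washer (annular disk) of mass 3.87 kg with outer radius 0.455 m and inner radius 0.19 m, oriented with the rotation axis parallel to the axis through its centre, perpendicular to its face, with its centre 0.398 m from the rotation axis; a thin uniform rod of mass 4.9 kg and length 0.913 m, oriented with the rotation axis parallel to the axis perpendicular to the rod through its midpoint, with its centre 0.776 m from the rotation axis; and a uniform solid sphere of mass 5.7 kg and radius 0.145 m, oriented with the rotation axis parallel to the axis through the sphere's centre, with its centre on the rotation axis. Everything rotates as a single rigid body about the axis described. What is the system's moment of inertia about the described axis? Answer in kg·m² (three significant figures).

Annular disk: I_cm = (1/2)M(R²+r²) = (1/2)(3.87)[(0.455)² + (0.19)²] = 0.47045 kg·m²; centre at d = 0.398 m, so the parallel axis theorem gives I = 0.47045 + (3.87)(0.398)² = 1.0835 kg·m².
Thin rod: I_cm = (1/12)ML² = (1/12)(4.9)(0.913)² = 0.34037 kg·m²; centre at d = 0.776 m, so the parallel axis theorem gives I = 0.34037 + (4.9)(0.776)² = 3.291 kg·m².
Solid sphere: I_cm = (2/5)MR² = (2/5)(5.7)(0.145)² = 0.047937 kg·m²; axis through the centre, so I = 0.047937 kg·m².
Total I = 1.0835 + 3.291 + 0.047937 = 4.4224 kg·m².

4.42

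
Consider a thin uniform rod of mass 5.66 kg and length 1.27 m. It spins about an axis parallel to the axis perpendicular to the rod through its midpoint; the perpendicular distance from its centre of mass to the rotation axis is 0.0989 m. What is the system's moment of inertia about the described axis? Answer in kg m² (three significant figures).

I_cm = (1/12)ML² = (1/12)(5.66)(1.27)² = 0.76075 kg m²; centre at d = 0.0989 m, so I = I_cm + Md² gives I = 0.76075 + (5.66)(0.0989)² = 0.81611 kg m².

0.816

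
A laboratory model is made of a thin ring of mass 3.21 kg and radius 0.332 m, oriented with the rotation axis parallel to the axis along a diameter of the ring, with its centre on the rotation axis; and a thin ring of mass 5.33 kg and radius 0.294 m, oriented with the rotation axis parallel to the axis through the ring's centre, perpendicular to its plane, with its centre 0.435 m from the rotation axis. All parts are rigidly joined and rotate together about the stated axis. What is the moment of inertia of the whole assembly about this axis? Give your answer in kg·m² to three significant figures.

Thin ring: I_cm = (1/2)MR² = (1/2)(3.21)(0.332)² = 0.17691 kg·m²; axis through the centre, so I = 0.17691 kg·m².
Thin ring: I_cm = MR² = (5.33)(0.294)² = 0.4607 kg·m²; centre at d = 0.435 m, so I = I_cm + Md² gives I = 0.4607 + (5.33)(0.435)² = 1.4693 kg·m².
Total I = 0.17691 + 1.4693 = 1.6462 kg·m².

1.65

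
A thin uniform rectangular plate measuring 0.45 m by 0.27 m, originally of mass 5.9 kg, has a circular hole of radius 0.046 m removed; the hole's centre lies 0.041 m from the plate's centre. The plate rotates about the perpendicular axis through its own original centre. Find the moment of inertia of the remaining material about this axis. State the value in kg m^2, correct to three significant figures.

0.135

Unpierced body about its centre: I₀ = (1/12)M(a²+b²) = (1/12)(5.9)[(0.45)² + (0.27)²] = 0.13541 kg m^2.
The removed disk has mass m = M·πr²/(ab) = (5.9)·π(0.046)²/(0.45·0.27) = 0.32281 kg (same uniform areal density).
Its moment of inertia about the rotation axis (parallel-axis theorem): I_hole = (1/2)mr² + md² = (1/2)(0.32281)(0.046)² + (0.32281)(0.041)² = 0.00088416 kg m^2.
Treating the hole as negative mass, I = I₀ − I_hole = 0.13541 − 0.00088416 = 0.13452 kg m^2.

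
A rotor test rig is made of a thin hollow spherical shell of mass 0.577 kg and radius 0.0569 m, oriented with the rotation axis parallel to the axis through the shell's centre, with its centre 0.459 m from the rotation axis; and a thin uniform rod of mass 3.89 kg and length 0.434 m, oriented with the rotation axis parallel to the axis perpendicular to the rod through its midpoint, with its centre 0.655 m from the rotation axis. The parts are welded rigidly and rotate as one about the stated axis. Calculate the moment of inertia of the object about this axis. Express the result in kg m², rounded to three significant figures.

Spherical shell: I_cm = (2/3)MR² = (2/3)(0.577)(0.0569)² = 0.0012454 kg m²; centre at d = 0.459 m, so the parallel axis theorem gives I = 0.0012454 + (0.577)(0.459)² = 0.12281 kg m².
Thin rod: I_cm = (1/12)ML² = (1/12)(3.89)(0.434)² = 0.061059 kg m²; centre at d = 0.655 m, so the parallel axis theorem gives I = 0.061059 + (3.89)(0.655)² = 1.73 kg m².
Total I = 0.12281 + 1.73 = 1.8528 kg m².

1.85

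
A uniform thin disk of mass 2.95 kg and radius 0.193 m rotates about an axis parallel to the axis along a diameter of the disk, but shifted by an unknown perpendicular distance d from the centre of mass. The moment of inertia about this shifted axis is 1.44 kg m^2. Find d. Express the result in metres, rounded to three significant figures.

0.692

About the centre-of-mass axis, I_cm = (1/4)MR² = (1/4)(2.95)(0.193)² = 0.027471 kg m^2.
Parallel axis theorem: I = I_cm + Md², so Md² = 1.44 − 0.027471 = 1.4125 kg m^2.
d = √(1.4125 / 2.95) = 0.69197 m.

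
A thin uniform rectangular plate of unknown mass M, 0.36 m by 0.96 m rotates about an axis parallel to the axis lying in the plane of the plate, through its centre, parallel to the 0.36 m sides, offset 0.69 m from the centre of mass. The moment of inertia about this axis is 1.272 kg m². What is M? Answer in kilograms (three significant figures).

2.30

I = I_cm + Md² = (1/12)Mb² + Md² = M·[0.0833333·(0.96)² + (0.69)²] = M·0.5529.
So M = 1.272 / 0.5529 = 2.3006 kg.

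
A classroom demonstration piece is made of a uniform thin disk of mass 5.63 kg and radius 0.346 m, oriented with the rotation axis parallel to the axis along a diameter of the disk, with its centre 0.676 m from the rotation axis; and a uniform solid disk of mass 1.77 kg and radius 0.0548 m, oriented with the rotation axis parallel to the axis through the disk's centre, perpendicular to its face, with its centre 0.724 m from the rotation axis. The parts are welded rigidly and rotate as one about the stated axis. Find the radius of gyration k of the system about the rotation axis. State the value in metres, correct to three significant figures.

0.704

Thin disk: I_cm = (1/4)MR² = (1/4)(5.63)(0.346)² = 0.1685 kg·m²; centre at d = 0.676 m, so I = I_cm + Md² gives I = 0.1685 + (5.63)(0.676)² = 2.7413 kg·m².
Solid disk: I_cm = (1/2)MR² = (1/2)(1.77)(0.0548)² = 0.0026577 kg·m²; centre at d = 0.724 m, so I = I_cm + Md² gives I = 0.0026577 + (1.77)(0.724)² = 0.93045 kg·m².
Total I = 3.6717 kg·m²; total mass M = 7.4 kg.
k = √(I/M) = √(3.6717/7.4) = 0.7044 m.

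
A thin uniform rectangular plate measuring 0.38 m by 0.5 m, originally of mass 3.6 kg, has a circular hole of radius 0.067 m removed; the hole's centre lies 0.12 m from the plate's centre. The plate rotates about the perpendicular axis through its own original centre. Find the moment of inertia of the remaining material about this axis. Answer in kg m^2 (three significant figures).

0.114

Unpierced body about its centre: I₀ = (1/12)M(a²+b²) = (1/12)(3.6)[(0.38)² + (0.5)²] = 0.11832 kg m^2.
The removed disk has mass m = M·πr²/(ab) = (3.6)·π(0.067)²/(0.38·0.5) = 0.26721 kg (same uniform areal density).
Its moment of inertia about the rotation axis (parallel-axis theorem): I_hole = (1/2)mr² + md² = (1/2)(0.26721)(0.067)² + (0.26721)(0.12)² = 0.0044475 kg m^2.
Treating the hole as negative mass, I = I₀ − I_hole = 0.11832 − 0.0044475 = 0.11387 kg m^2.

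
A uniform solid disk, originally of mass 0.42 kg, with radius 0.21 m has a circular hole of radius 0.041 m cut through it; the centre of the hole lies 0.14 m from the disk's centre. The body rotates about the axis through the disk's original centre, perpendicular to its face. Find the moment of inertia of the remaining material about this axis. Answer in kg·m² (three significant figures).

Unpierced body about its centre: I₀ = (1/2)MR² = (1/2)(0.42)(0.21)² = 0.009261 kg·m².
The removed disk has mass m = M·(r/R)² = (0.42)(0.041/0.21)² = 0.01601 kg (same uniform areal density).
Its moment of inertia about the rotation axis (parallel-axis theorem): I_hole = (1/2)mr² + md² = (1/2)(0.01601)(0.041)² + (0.01601)(0.14)² = 0.00032724 kg·m².
Treating the hole as negative mass, I = I₀ − I_hole = 0.009261 − 0.00032724 = 0.0089338 kg·m².

0.00893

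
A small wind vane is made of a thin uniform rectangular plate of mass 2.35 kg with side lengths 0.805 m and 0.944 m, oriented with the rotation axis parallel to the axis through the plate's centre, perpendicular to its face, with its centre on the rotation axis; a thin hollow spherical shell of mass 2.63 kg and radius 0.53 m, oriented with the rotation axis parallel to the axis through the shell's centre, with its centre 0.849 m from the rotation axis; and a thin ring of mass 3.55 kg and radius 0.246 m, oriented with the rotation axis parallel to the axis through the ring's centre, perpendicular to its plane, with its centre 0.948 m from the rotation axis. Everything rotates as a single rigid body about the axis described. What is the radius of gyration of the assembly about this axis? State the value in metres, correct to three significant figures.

0.845

Rectangular plate: I_cm = (1/12)M(a²+b²) = (1/12)(2.35)[(0.805)² + (0.944)²] = 0.30142 kg m²; axis through the centre, so I = 0.30142 kg m².
Spherical shell: I_cm = (2/3)MR² = (2/3)(2.63)(0.53)² = 0.49251 kg m²; centre at d = 0.849 m, so I = I_cm + Md² gives I = 0.49251 + (2.63)(0.849)² = 2.3882 kg m².
Thin ring: I_cm = MR² = (3.55)(0.246)² = 0.21483 kg m²; centre at d = 0.948 m, so I = I_cm + Md² gives I = 0.21483 + (3.55)(0.948)² = 3.4052 kg m².
Total I = 6.0949 kg m²; total mass M = 8.53 kg.
k = √(I/M) = √(6.0949/8.53) = 0.84529 m.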